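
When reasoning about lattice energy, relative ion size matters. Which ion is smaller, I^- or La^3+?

These species are isoelectronic with 54 electrons. The only difference is the number of protons: La^3+ (Z=57), I^- (Z=53). The strongest nuclear pull (La^3+) gives the smallest ion.

La^3+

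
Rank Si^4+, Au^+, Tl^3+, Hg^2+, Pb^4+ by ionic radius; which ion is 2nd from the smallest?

Si^4+: 10 e⁻, Z=14, Pb^4+: 78 e⁻, Z=82, Tl^3+: 78 e⁻, Z=81, Hg^2+: 78 e⁻, Z=80, Au^+: 78 e⁻, Z=79. Si^4+ < Pb^4+ (same group, 3 shells fewer); Pb^4+ < Tl^3+ (isoelectronic, higher Z=82 is smaller); Tl^3+ < Hg^2+ (both 78 e⁻, Z=81>80); Hg^2+ < Au^+ (both 78 e⁻, Z=80>79).
So the order is Si^4+ < Pb^4+ < Tl^3+ < Hg^2+ < Au^+; the 2nd-smallest ion is Pb^4+.

Pb^4+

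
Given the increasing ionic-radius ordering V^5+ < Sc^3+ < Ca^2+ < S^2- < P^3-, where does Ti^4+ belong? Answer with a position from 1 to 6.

2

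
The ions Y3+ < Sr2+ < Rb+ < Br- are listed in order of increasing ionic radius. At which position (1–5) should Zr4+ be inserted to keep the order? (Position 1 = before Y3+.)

1

Each ion has 36 electrons. The ranking follows nuclear charge in reverse — greater Z gives a smaller radius. Zr4+ (Z=40), Y3+ (Z=39), Sr2+ (Z=38), Rb+ (Z=37), Br- (Z=35).
Putting Zr4+ in gives Zr4+ < Y3+ < Sr2+ < Rb+ < Br-; it lands at slot 1.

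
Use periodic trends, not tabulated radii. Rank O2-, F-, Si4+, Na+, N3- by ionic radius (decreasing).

N3- > O2- > F- > Na+ > Si4+

Each ion has 10 electrons. The ranking follows nuclear charge in reverse — greater Z gives a smaller radius. Si4+ (Z=14), Na+ (Z=11), F- (Z=9), O2- (Z=8), N3- (Z=7).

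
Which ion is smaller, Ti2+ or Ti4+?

Same element, different charge: the more highly charged cation has fewer electrons and a greater effective nuclear charge per electron, making Ti4+ the smallest.

Ti4+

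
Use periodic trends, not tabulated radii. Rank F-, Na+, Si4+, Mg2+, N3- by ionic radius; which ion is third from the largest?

These species are isoelectronic with 10 electrons. The only difference is the number of protons: Si4+ (Z=14), Mg2+ (Z=12), Na+ (Z=11), F- (Z=9), N3- (Z=7). The strongest nuclear pull (Si4+) gives the smallest ion.
That gives Si4+ < Mg2+ < Na+ < F- < N3-. From the largest end, number 3 is Na+.

Na+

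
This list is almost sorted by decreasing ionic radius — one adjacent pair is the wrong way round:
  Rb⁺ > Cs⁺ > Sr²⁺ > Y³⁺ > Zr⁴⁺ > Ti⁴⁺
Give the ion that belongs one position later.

Rb⁺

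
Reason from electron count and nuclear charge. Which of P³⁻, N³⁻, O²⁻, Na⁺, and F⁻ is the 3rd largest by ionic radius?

O²⁻

First list Z and electron count for each: Na⁺ (Z=11, 10 e⁻), F⁻ (Z=9, 10 e⁻), O²⁻ (Z=8, 10 e⁻), N³⁻ (Z=7, 10 e⁻), P³⁻ (Z=15, 18 e⁻). Na⁺ < F⁻ (isoelectronic, higher Z=11 is smaller); F⁻ < O²⁻ (isoelectronic, higher Z=9 is smaller); O²⁻ < N³⁻ (both 10 e⁻, Z=8>7); N³⁻ < P³⁻ (same group, 1 shell fewer).
So the order is Na⁺ < F⁻ < O²⁻ < N³⁻ < P³⁻; the 3rd-largest ion is O²⁻.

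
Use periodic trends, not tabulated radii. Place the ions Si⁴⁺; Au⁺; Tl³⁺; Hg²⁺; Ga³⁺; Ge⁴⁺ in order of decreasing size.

Au⁺ > Hg²⁺ > Tl³⁺ > Ga³⁺ > Ge⁴⁺ > Si⁴⁺

Electron counts and nuclear charges: Si⁴⁺ (Z=14, 10 e⁻), Ge⁴⁺ (Z=32, 28 e⁻), Ga³⁺ (Z=31, 28 e⁻), Tl³⁺ (Z=81, 78 e⁻), Hg²⁺ (Z=80, 78 e⁻), Au⁺ (Z=79, 78 e⁻). Si⁴⁺ < Ge⁴⁺ (same group, period 3 vs 4); Ge⁴⁺ < Ga³⁺ (isoelectronic, higher Z=32 is smaller); Ga³⁺ < Tl³⁺ (same group, period 4 vs 6); Tl³⁺ < Hg²⁺ (isoelectronic, higher Z=81 is smaller); Hg²⁺ < Au⁺ (isoelectronic, higher Z=80 is smaller).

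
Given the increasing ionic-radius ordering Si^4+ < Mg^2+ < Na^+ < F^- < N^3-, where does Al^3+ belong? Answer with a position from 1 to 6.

These species are isoelectronic with 10 electrons. The only difference is the number of protons: Si^4+ (Z=14), Al^3+ (Z=13), Mg^2+ (Z=12), Na^+ (Z=11), F^- (Z=9), N^3- (Z=7). The strongest nuclear pull (Si^4+) gives the smallest ion.
The complete sequence is Si^4+ < Al^3+ < Mg^2+ < Na^+ < F^- < N^3-. Al^3+ sits at position 2.

2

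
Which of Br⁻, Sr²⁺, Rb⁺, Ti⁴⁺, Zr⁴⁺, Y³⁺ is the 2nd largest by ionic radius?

Rb⁺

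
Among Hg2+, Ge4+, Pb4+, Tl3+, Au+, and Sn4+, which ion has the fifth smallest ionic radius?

Ge4+ has 28 e⁻ (Z=32), Sn4+ has 46 e⁻ (Z=50), Pb4+ has 78 e⁻ (Z=82), Tl3+ has 78 e⁻ (Z=81), Hg2+ has 78 e⁻ (Z=80), Au+ has 78 e⁻ (Z=79). Ge4+ < Sn4+ (same group, 1 shell fewer); Sn4+ < Pb4+ (same group, 1 shell fewer); Pb4+ < Tl3+ (isoelectronic, higher Z=82 is smaller); Tl3+ < Hg2+ (isoelectronic, higher Z=81 is smaller); Hg2+ < Au+ (isoelectronic, higher Z=80 is smaller).
That gives Ge4+ < Sn4+ < Pb4+ < Tl3+ < Hg2+ < Au+. From the smallest end, number 5 is Hg2+.

Hg2+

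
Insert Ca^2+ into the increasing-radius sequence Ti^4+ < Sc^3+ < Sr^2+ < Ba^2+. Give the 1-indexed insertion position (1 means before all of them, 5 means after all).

Electron counts and nuclear charges: Ti^4+: 18 e⁻, Z=22, Sc^3+: 18 e⁻, Z=21, Ca^2+: 18 e⁻, Z=20, Sr^2+: 36 e⁻, Z=38, Ba^2+: 54 e⁻, Z=56. Ti^4+ < Sc^3+ (isoelectronic, higher Z=22 is smaller); Sc^3+ < Ca^2+ (both 18 e⁻, Z=21>20); Ca^2+ < Sr^2+ (same group, period 4 vs 5); Sr^2+ < Ba^2+ (same group, 1 shell fewer).
The complete sequence is Ti^4+ < Sc^3+ < Ca^2+ < Sr^2+ < Ba^2+. Ca^2+ sits at position 3.

3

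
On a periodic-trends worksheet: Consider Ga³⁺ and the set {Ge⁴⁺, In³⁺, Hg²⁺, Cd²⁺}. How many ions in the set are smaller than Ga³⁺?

1

Ge⁴⁺: 28 e⁻, Z=32, Ga³⁺: 28 e⁻, Z=31, In³⁺: 46 e⁻, Z=49, Cd²⁺: 46 e⁻, Z=48, Hg²⁺: 78 e⁻, Z=80. Ge⁴⁺ < Ga³⁺ (isoelectronic, higher Z=32 is smaller); Ga³⁺ < In³⁺ (same group, 1 shell fewer); In³⁺ < Cd²⁺ (both 46 e⁻, Z=49>48); Cd²⁺ < Hg²⁺ (same group, period 5 vs 6).
Overall: Ge⁴⁺ < Ga³⁺ < In³⁺ < Cd²⁺ < Hg²⁺. Ga³⁺ has 1 below it and 3 above. Count: 1.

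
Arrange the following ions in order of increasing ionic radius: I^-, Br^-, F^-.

Same group, same charge. Going down the group adds an extra shell of electrons, so the ion gets larger: F^- is highest in the group and smallest.

F^- < Br^- < I^-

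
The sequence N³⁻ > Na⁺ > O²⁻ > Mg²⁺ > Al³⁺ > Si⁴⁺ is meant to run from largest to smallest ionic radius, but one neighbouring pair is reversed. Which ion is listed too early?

The pair Na⁺, O²⁻ is the wrong way round — they are isoelectronic (10 e⁻) and Na has more protons than O (11 vs 8), making Na⁺ smaller. All other adjacent pairs agree with periodic trends, so Na⁺ is the misplaced ion.

Na⁺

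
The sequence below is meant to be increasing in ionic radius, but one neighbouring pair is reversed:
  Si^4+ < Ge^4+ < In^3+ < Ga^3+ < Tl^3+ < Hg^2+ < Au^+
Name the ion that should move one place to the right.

In^3+

The pair In^3+, Ga^3+ is the wrong way round — Ga^3+ and In^3+ are in one column with the same charge; the lighter period-4 ion has one fewer shell and is smaller. All other adjacent pairs agree with periodic trends, so In^3+ is the misplaced ion.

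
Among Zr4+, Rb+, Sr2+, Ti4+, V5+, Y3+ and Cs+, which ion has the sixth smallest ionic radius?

Rb+

First list Z and electron count for each: V5+ has 18 e⁻ (Z=23), Ti4+ has 18 e⁻ (Z=22), Zr4+ has 36 e⁻ (Z=40), Y3+ has 36 e⁻ (Z=39), Sr2+ has 36 e⁻ (Z=38), Rb+ has 36 e⁻ (Z=37), Cs+ has 54 e⁻ (Z=55). V5+ < Ti4+ (both 18 e⁻, Z=23>22); Ti4+ < Zr4+ (same group, period 4 vs 5); Zr4+ < Y3+ (both 36 e⁻, Z=40>39); Y3+ < Sr2+ (isoelectronic, higher Z=39 is smaller); Sr2+ < Rb+ (both 36 e⁻, Z=38>37); Rb+ < Cs+ (same group, period 5 vs 6).
So the order is V5+ < Ti4+ < Zr4+ < Y3+ < Sr2+ < Rb+ < Cs+; the 6th-smallest ion is Rb+.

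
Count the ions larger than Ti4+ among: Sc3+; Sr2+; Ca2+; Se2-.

Electron counts and nuclear charges: Ti4+ (Z=22, 18 e⁻), Sc3+ (Z=21, 18 e⁻), Ca2+ (Z=20, 18 e⁻), Sr2+ (Z=38, 36 e⁻), Se2- (Z=34, 36 e⁻). Ti4+ < Sc3+ (both 18 e⁻, Z=22>21); Sc3+ < Ca2+ (both 18 e⁻, Z=21>20); Ca2+ < Sr2+ (same group, period 4 vs 5); Sr2+ < Se2- (isoelectronic, higher Z=38 is smaller).
Relative to Ti4+, the ions that are larger are Sc3+, Ca2+, Sr2+, Se2-. That's 4.

4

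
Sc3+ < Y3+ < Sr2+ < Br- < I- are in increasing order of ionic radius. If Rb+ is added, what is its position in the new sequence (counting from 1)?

4

Work out protons and electrons: Sc3+ (Z=21, 18 e⁻), Y3+ (Z=39, 36 e⁻), Sr2+ (Z=38, 36 e⁻), Rb+ (Z=37, 36 e⁻), Br- (Z=35, 36 e⁻), I- (Z=53, 54 e⁻). Sc3+ < Y3+ (same group, 1 shell fewer); Y3+ < Sr2+ (isoelectronic, higher Z=39 is smaller); Sr2+ < Rb+ (isoelectronic, higher Z=38 is smaller); Rb+ < Br- (both 36 e⁻, Z=37>35); Br- < I- (same group, 1 shell fewer).
Merged order: Sc3+ < Y3+ < Sr2+ < Rb+ < Br- < I- — Rb+ is number 4.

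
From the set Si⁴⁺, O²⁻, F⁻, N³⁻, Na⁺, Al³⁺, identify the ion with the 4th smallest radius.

F⁻

These species are isoelectronic with 10 electrons. The only difference is the number of protons: Si⁴⁺ (Z=14), Al³⁺ (Z=13), Na⁺ (Z=11), F⁻ (Z=9), O²⁻ (Z=8), N³⁻ (Z=7). The strongest nuclear pull (Si⁴⁺) gives the smallest ion.
That gives Si⁴⁺ < Al³⁺ < Na⁺ < F⁻ < O²⁻ < N³⁻. From the smallest end, number 4 is F⁻.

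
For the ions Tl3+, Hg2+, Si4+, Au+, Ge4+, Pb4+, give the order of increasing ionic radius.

Si4+ < Ge4+ < Pb4+ < Tl3+ < Hg2+ < Au+

Tabulating Z and e⁻: Si4+ has 10 e⁻ (Z=14), Ge4+ has 28 e⁻ (Z=32), Pb4+ has 78 e⁻ (Z=82), Tl3+ has 78 e⁻ (Z=81), Hg2+ has 78 e⁻ (Z=80), Au+ has 78 e⁻ (Z=79). Si4+ < Ge4+ (same group, 1 shell fewer); Ge4+ < Pb4+ (same group, period 4 vs 6); Pb4+ < Tl3+ (isoelectronic, higher Z=82 is smaller); Tl3+ < Hg2+ (isoelectronic, higher Z=81 is smaller); Hg2+ < Au+ (isoelectronic, higher Z=80 is smaller).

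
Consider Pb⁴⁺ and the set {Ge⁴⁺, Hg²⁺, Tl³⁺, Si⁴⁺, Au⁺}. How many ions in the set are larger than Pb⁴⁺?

Electron counts and nuclear charges: Si⁴⁺ (Z=14, 10 e⁻), Ge⁴⁺ (Z=32, 28 e⁻), Pb⁴⁺ (Z=82, 78 e⁻), Tl³⁺ (Z=81, 78 e⁻), Hg²⁺ (Z=80, 78 e⁻), Au⁺ (Z=79, 78 e⁻). Si⁴⁺ < Ge⁴⁺ (same group, period 3 vs 4); Ge⁴⁺ < Pb⁴⁺ (same group, period 4 vs 6); Pb⁴⁺ < Tl³⁺ (isoelectronic, higher Z=82 is smaller); Tl³⁺ < Hg²⁺ (isoelectronic, higher Z=81 is smaller); Hg²⁺ < Au⁺ (isoelectronic, higher Z=80 is smaller).
Placing each against Pb⁴⁺: smaller — Si⁴⁺, Ge⁴⁺; larger — Tl³⁺, Hg²⁺, Au⁺. Count: 3.

3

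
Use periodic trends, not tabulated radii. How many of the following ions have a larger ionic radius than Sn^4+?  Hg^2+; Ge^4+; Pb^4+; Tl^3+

First list Z and electron count for each: Ge^4+: 28 e⁻, Z=32, Sn^4+: 46 e⁻, Z=50, Pb^4+: 78 e⁻, Z=82, Tl^3+: 78 e⁻, Z=81, Hg^2+: 78 e⁻, Z=80. Ge^4+ < Sn^4+ (same group, period 4 vs 5); Sn^4+ < Pb^4+ (same group, period 5 vs 6); Pb^4+ < Tl^3+ (isoelectronic, higher Z=82 is smaller); Tl^3+ < Hg^2+ (both 78 e⁻, Z=81>80).
Overall: Ge^4+ < Sn^4+ < Pb^4+ < Tl^3+ < Hg^2+. Sn^4+ has 1 below it and 3 above. That's 3.

3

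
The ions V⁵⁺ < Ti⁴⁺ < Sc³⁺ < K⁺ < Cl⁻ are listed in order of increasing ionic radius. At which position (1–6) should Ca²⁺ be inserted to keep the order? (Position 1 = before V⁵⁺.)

4

These species are isoelectronic with 18 electrons. The only difference is the number of protons: V⁵⁺ (Z=23), Ti⁴⁺ (Z=22), Sc³⁺ (Z=21), Ca²⁺ (Z=20), K⁺ (Z=19), Cl⁻ (Z=17). The strongest nuclear pull (V⁵⁺) gives the smallest ion.
With Ca²⁺ included the full order is V⁵⁺ < Ti⁴⁺ < Sc³⁺ < Ca²⁺ < K⁺ < Cl⁻, so it takes position 4.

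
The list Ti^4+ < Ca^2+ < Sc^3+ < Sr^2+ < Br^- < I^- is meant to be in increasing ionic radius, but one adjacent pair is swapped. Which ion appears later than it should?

Compare adjacent ions: both have 18 electrons but Z(Sc)=21 > Z(Ca)=20, so Sc^3+ should be the smaller of the two — yet in this increasing list Ca^2+ sits before Sc^3+. Nothing else is reversed, so Sc^3+ should move one place to the left.

Sc^3+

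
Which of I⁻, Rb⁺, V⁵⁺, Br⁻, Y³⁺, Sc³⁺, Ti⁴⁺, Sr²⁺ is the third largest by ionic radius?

Rb⁺

Tabulating Z and e⁻: V⁵⁺ has 18 e⁻ (Z=23), Ti⁴⁺ has 18 e⁻ (Z=22), Sc³⁺ has 18 e⁻ (Z=21), Y³⁺ has 36 e⁻ (Z=39), Sr²⁺ has 36 e⁻ (Z=38), Rb⁺ has 36 e⁻ (Z=37), Br⁻ has 36 e⁻ (Z=35), I⁻ has 54 e⁻ (Z=53). V⁵⁺ < Ti⁴⁺ (both 18 e⁻, Z=23>22); Ti⁴⁺ < Sc³⁺ (both 18 e⁻, Z=22>21); Sc³⁺ < Y³⁺ (same group, period 4 vs 5); Y³⁺ < Sr²⁺ (isoelectronic, higher Z=39 is smaller); Sr²⁺ < Rb⁺ (isoelectronic, higher Z=38 is smaller); Rb⁺ < Br⁻ (isoelectronic, higher Z=37 is smaller); Br⁻ < I⁻ (same group, 1 shell fewer).
So the order is V⁵⁺ < Ti⁴⁺ < Sc³⁺ < Y³⁺ < Sr²⁺ < Rb⁺ < Br⁻ < I⁻; the 3rd-largest ion is Rb⁺.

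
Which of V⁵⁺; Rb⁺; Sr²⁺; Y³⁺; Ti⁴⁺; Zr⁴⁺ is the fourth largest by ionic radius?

Tabulating Z and e⁻: V⁵⁺ has 18 e⁻ (Z=23), Ti⁴⁺ has 18 e⁻ (Z=22), Zr⁴⁺ has 36 e⁻ (Z=40), Y³⁺ has 36 e⁻ (Z=39), Sr²⁺ has 36 e⁻ (Z=38), Rb⁺ has 36 e⁻ (Z=37). V⁵⁺ < Ti⁴⁺ (isoelectronic, higher Z=23 is smaller); Ti⁴⁺ < Zr⁴⁺ (same group, 1 shell fewer); Zr⁴⁺ < Y³⁺ (both 36 e⁻, Z=40>39); Y³⁺ < Sr²⁺ (isoelectronic, higher Z=39 is smaller); Sr²⁺ < Rb⁺ (both 36 e⁻, Z=38>37).
Ordering: V⁵⁺ < Ti⁴⁺ < Zr⁴⁺ < Y³⁺ < Sr²⁺ < Rb⁺. The fourth largest is Zr⁴⁺.

Zr⁴⁺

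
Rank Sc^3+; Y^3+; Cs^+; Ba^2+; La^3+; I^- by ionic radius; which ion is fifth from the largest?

First list Z and electron count for each: Sc^3+: 18 e⁻, Z=21, Y^3+: 36 e⁻, Z=39, La^3+: 54 e⁻, Z=57, Ba^2+: 54 e⁻, Z=56, Cs^+: 54 e⁻, Z=55, I^-: 54 e⁻, Z=53. Sc^3+ < Y^3+ (same group, period 4 vs 5); Y^3+ < La^3+ (same group, 1 shell fewer); La^3+ < Ba^2+ (isoelectronic, higher Z=57 is smaller); Ba^2+ < Cs^+ (both 54 e⁻, Z=56>55); Cs^+ < I^- (both 54 e⁻, Z=55>53).
That gives Sc^3+ < Y^3+ < La^3+ < Ba^2+ < Cs^+ < I^-. From the largest end, number 5 is Y^3+.

Y^3+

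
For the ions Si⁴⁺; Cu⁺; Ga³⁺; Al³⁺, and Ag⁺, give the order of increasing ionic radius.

Si⁴⁺ < Al³⁺ < Ga³⁺ < Cu⁺ < Ag⁺

Work out protons and electrons: Si⁴⁺ (Z=14, 10 e⁻), Al³⁺ (Z=13, 10 e⁻), Ga³⁺ (Z=31, 28 e⁻), Cu⁺ (Z=29, 28 e⁻), Ag⁺ (Z=47, 46 e⁻). Si⁴⁺ < Al³⁺ (isoelectronic, higher Z=14 is smaller); Al³⁺ < Ga³⁺ (same group, period 3 vs 4); Ga³⁺ < Cu⁺ (isoelectronic, higher Z=31 is smaller); Cu⁺ < Ag⁺ (same group, 1 shell fewer).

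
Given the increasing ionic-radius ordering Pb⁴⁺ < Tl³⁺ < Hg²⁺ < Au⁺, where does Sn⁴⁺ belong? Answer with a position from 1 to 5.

1

Sn⁴⁺ (Z=50, 46 e⁻), Pb⁴⁺ (Z=82, 78 e⁻), Tl³⁺ (Z=81, 78 e⁻), Hg²⁺ (Z=80, 78 e⁻), Au⁺ (Z=79, 78 e⁻). Sn⁴⁺ < Pb⁴⁺ (same group, 1 shell fewer); Pb⁴⁺ < Tl³⁺ (isoelectronic, higher Z=82 is smaller); Tl³⁺ < Hg²⁺ (both 78 e⁻, Z=81>80); Hg²⁺ < Au⁺ (isoelectronic, higher Z=80 is smaller).
Putting Sn⁴⁺ in gives Sn⁴⁺ < Pb⁴⁺ < Tl³⁺ < Hg²⁺ < Au⁺; it lands at slot 1.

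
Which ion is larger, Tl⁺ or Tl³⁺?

Same element, different charge: the more highly charged cation has fewer electrons and a greater effective nuclear charge per electron, making Tl³⁺ the smallest.

Tl⁺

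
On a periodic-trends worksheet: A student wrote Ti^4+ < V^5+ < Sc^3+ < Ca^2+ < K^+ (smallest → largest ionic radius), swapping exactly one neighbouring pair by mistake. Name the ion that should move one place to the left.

V^5+

Check each adjacent pair. Ti^4+ and V^5+ are reversed: both have 18 electrons but Z(V)=23 > Z(Ti)=22, so V^5+ should be the smaller of the two. No other neighbouring pair contradicts the periodic trends, so V^5+ is the ion listed too late.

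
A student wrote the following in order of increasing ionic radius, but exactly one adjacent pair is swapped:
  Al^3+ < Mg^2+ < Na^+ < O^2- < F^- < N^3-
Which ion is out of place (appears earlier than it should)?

O^2-

Scanning neighbour by neighbour, only O^2-/F^- violates a trend: F^- and O^2- share 10 electrons; the higher nuclear charge on F (Z=9) contracts it more, so F^- < O^2-. That makes O^2- the one sitting a position early relative to where it belongs.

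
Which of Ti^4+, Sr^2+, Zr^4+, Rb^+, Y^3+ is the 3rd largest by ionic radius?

Y^3+

Electron counts and nuclear charges: Ti^4+ has 18 e⁻ (Z=22), Zr^4+ has 36 e⁻ (Z=40), Y^3+ has 36 e⁻ (Z=39), Sr^2+ has 36 e⁻ (Z=38), Rb^+ has 36 e⁻ (Z=37). Ti^4+ < Zr^4+ (same group, 1 shell fewer); Zr^4+ < Y^3+ (both 36 e⁻, Z=40>39); Y^3+ < Sr^2+ (isoelectronic, higher Z=39 is smaller); Sr^2+ < Rb^+ (isoelectronic, higher Z=38 is smaller).
So the order is Ti^4+ < Zr^4+ < Y^3+ < Sr^2+ < Rb^+; the 3rd-largest ion is Y^3+.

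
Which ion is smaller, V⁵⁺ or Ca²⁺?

Each ion has 18 electrons. The ranking follows nuclear charge in reverse — greater Z gives a smaller radius. V⁵⁺ (Z=23), Ca²⁺ (Z=20).

V⁵⁺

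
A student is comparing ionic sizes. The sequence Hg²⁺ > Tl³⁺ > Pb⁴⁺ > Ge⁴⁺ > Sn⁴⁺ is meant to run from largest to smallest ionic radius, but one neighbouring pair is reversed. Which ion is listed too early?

Compare adjacent ions: both in group 14 with the same charge; Ge⁴⁺ (period 4) has the smaller radius — yet in this decreasing list Ge⁴⁺ sits before Sn⁴⁺. Nothing else is reversed, so Ge⁴⁺ should move one place to the right.

Ge⁴⁺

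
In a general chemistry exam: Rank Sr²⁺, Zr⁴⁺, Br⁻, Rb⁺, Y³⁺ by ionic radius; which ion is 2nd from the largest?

Isoelectronic series (36 e⁻ each). Size is set by nuclear charge: more protons means a smaller ion. Zr⁴⁺ (Z=40), Y³⁺ (Z=39), Sr²⁺ (Z=38), Rb⁺ (Z=37), Br⁻ (Z=35).
Full ascending order: Zr⁴⁺ < Y³⁺ < Sr²⁺ < Rb⁺ < Br⁻. Counting from the largest, position 2 is Rb⁺.

Rb⁺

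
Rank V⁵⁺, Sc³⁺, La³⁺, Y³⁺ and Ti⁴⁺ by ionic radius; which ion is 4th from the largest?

Ti⁴⁺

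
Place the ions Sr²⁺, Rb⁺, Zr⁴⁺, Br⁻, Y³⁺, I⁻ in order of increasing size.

Zr⁴⁺: 36 e⁻, Z=40, Y³⁺: 36 e⁻, Z=39, Sr²⁺: 36 e⁻, Z=38, Rb⁺: 36 e⁻, Z=37, Br⁻: 36 e⁻, Z=35, I⁻: 54 e⁻, Z=53. Zr⁴⁺ < Y³⁺ (both 36 e⁻, Z=40>39); Y³⁺ < Sr²⁺ (both 36 e⁻, Z=39>38); Sr²⁺ < Rb⁺ (isoelectronic, higher Z=38 is smaller); Rb⁺ < Br⁻ (both 36 e⁻, Z=37>35); Br⁻ < I⁻ (same group, period 4 vs 5).

Zr⁴⁺ < Y³⁺ < Sr²⁺ < Rb⁺ < Br⁻ < I⁻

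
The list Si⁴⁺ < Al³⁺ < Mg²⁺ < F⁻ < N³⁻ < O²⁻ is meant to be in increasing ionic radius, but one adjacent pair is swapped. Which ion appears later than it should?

O²⁻

The pair N³⁻, O²⁻ is the wrong way round — O²⁻ and N³⁻ share 10 electrons; the higher nuclear charge on O (Z=8) contracts it more, so O²⁻ < N³⁻. All other adjacent pairs agree with periodic trends, so O²⁻ is the misplaced ion.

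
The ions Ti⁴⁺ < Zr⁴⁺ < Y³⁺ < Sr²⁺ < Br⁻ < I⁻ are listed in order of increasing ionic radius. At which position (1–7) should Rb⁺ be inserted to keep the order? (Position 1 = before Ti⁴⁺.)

5

Work out protons and electrons: Ti⁴⁺ (Z=22, 18 e⁻), Zr⁴⁺ (Z=40, 36 e⁻), Y³⁺ (Z=39, 36 e⁻), Sr²⁺ (Z=38, 36 e⁻), Rb⁺ (Z=37, 36 e⁻), Br⁻ (Z=35, 36 e⁻), I⁻ (Z=53, 54 e⁻). Ti⁴⁺ < Zr⁴⁺ (same group, period 4 vs 5); Zr⁴⁺ < Y³⁺ (both 36 e⁻, Z=40>39); Y³⁺ < Sr²⁺ (isoelectronic, higher Z=39 is smaller); Sr²⁺ < Rb⁺ (both 36 e⁻, Z=38>37); Rb⁺ < Br⁻ (both 36 e⁻, Z=37>35); Br⁻ < I⁻ (same group, period 4 vs 5).
With Rb⁺ included the full order is Ti⁴⁺ < Zr⁴⁺ < Y³⁺ < Sr²⁺ < Rb⁺ < Br⁻ < I⁻, so it takes position 5.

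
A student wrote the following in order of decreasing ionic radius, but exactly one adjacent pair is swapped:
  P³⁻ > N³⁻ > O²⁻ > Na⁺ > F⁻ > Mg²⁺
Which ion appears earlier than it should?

Na⁺

Scanning neighbour by neighbour, only Na⁺/F⁻ violates a trend: they are isoelectronic (10 e⁻) and Na has more protons than F (11 vs 9), making Na⁺ smaller. That makes Na⁺ the one sitting a position early relative to where it belongs.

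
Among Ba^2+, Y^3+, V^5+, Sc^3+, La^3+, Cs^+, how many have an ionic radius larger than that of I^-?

0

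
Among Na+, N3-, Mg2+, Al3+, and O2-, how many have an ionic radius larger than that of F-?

These species are isoelectronic with 10 electrons. The only difference is the number of protons: Al3+ (Z=13), Mg2+ (Z=12), Na+ (Z=11), F- (Z=9), O2- (Z=8), N3- (Z=7). The strongest nuclear pull (Al3+) gives the smallest ion.
Overall: Al3+ < Mg2+ < Na+ < F- < O2- < N3-. F- has 3 below it and 2 above. That's 2.

2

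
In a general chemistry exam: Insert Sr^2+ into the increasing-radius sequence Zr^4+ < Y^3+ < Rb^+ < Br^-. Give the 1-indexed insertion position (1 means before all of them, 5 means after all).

3

Isoelectronic series (36 e⁻ each). Size is set by nuclear charge: more protons means a smaller ion. Zr^4+ (Z=40), Y^3+ (Z=39), Sr^2+ (Z=38), Rb^+ (Z=37), Br^- (Z=35).
With Sr^2+ included the full order is Zr^4+ < Y^3+ < Sr^2+ < Rb^+ < Br^-, so it takes position 3.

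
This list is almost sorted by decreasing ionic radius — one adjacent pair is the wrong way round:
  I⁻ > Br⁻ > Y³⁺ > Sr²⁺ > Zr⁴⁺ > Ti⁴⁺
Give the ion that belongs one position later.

Y³⁺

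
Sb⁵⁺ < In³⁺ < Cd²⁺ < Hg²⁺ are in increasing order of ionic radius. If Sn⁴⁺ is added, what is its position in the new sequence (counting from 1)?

Sb⁵⁺ has 46 e⁻ (Z=51), Sn⁴⁺ has 46 e⁻ (Z=50), In³⁺ has 46 e⁻ (Z=49), Cd²⁺ has 46 e⁻ (Z=48), Hg²⁺ has 78 e⁻ (Z=80). Sb⁵⁺ < Sn⁴⁺ (isoelectronic, higher Z=51 is smaller); Sn⁴⁺ < In³⁺ (both 46 e⁻, Z=50>49); In³⁺ < Cd²⁺ (isoelectronic, higher Z=49 is smaller); Cd²⁺ < Hg²⁺ (same group, 1 shell fewer).
The complete sequence is Sb⁵⁺ < Sn⁴⁺ < In³⁺ < Cd²⁺ < Hg²⁺. Sn⁴⁺ sits at position 2.

2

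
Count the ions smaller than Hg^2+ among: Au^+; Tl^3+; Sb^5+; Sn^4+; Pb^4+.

4

Sb^5+ (Z=51, 46 e⁻), Sn^4+ (Z=50, 46 e⁻), Pb^4+ (Z=82, 78 e⁻), Tl^3+ (Z=81, 78 e⁻), Hg^2+ (Z=80, 78 e⁻), Au^+ (Z=79, 78 e⁻). Sb^5+ < Sn^4+ (both 46 e⁻, Z=51>50); Sn^4+ < Pb^4+ (same group, 1 shell fewer); Pb^4+ < Tl^3+ (both 78 e⁻, Z=82>81); Tl^3+ < Hg^2+ (isoelectronic, higher Z=81 is smaller); Hg^2+ < Au^+ (both 78 e⁻, Z=80>79).
Ordering all of them (including Hg^2+) by radius gives Sb^5+ < Sn^4+ < Pb^4+ < Tl^3+ < Hg^2+ < Au^+. That's 4.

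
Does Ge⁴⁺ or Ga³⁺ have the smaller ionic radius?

Isoelectronic series (28 e⁻ each). Size is set by nuclear charge: more protons means a smaller ion. Ge⁴⁺ (Z=32), Ga³⁺ (Z=31).

Ge⁴⁺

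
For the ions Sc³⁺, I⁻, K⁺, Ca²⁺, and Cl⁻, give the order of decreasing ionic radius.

Electron counts and nuclear charges: Sc³⁺: 18 e⁻, Z=21, Ca²⁺: 18 e⁻, Z=20, K⁺: 18 e⁻, Z=19, Cl⁻: 18 e⁻, Z=17, I⁻: 54 e⁻, Z=53. Sc³⁺ < Ca²⁺ (both 18 e⁻, Z=21>20); Ca²⁺ < K⁺ (both 18 e⁻, Z=20>19); K⁺ < Cl⁻ (both 18 e⁻, Z=19>17); Cl⁻ < I⁻ (same group, 2 shells fewer).

I⁻ > Cl⁻ > K⁺ > Ca²⁺ > Sc³⁺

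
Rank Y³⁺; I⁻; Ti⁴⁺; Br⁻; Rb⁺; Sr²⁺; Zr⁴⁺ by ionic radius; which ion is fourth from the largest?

Electron counts and nuclear charges: Ti⁴⁺ (Z=22, 18 e⁻), Zr⁴⁺ (Z=40, 36 e⁻), Y³⁺ (Z=39, 36 e⁻), Sr²⁺ (Z=38, 36 e⁻), Rb⁺ (Z=37, 36 e⁻), Br⁻ (Z=35, 36 e⁻), I⁻ (Z=53, 54 e⁻). Ti⁴⁺ < Zr⁴⁺ (same group, 1 shell fewer); Zr⁴⁺ < Y³⁺ (both 36 e⁻, Z=40>39); Y³⁺ < Sr²⁺ (isoelectronic, higher Z=39 is smaller); Sr²⁺ < Rb⁺ (isoelectronic, higher Z=38 is smaller); Rb⁺ < Br⁻ (isoelectronic, higher Z=37 is smaller); Br⁻ < I⁻ (same group, 1 shell fewer).
That gives Ti⁴⁺ < Zr⁴⁺ < Y³⁺ < Sr²⁺ < Rb⁺ < Br⁻ < I⁻. From the largest end, number 4 is Sr²⁺.

Sr²⁺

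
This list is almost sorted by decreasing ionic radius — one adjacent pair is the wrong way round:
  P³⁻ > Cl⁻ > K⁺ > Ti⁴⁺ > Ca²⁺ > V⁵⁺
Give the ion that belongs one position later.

Check each adjacent pair. Ti⁴⁺ and Ca²⁺ are reversed: both have 18 electrons but Z(Ti)=22 > Z(Ca)=20, so Ti⁴⁺ should be the smaller of the two. No other neighbouring pair contradicts the periodic trends, so Ti⁴⁺ is the ion listed too early.

Ti⁴⁺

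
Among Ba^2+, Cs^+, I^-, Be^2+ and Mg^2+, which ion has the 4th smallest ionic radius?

First list Z and electron count for each: Be^2+: 2 e⁻, Z=4, Mg^2+: 10 e⁻, Z=12, Ba^2+: 54 e⁻, Z=56, Cs^+: 54 e⁻, Z=55, I^-: 54 e⁻, Z=53. Be^2+ < Mg^2+ (same group, period 2 vs 3); Mg^2+ < Ba^2+ (same group, 3 shells fewer); Ba^2+ < Cs^+ (both 54 e⁻, Z=56>55); Cs^+ < I^- (both 54 e⁻, Z=55>53).
Full ascending order: Be^2+ < Mg^2+ < Ba^2+ < Cs^+ < I^-. Counting from the smallest, position 4 is Cs^+.

Cs^+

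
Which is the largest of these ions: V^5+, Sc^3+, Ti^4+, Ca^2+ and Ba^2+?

Tabulating Z and e⁻: V^5+: 18 e⁻, Z=23, Ti^4+: 18 e⁻, Z=22, Sc^3+: 18 e⁻, Z=21, Ca^2+: 18 e⁻, Z=20, Ba^2+: 54 e⁻, Z=56. V^5+ < Ti^4+ (isoelectronic, higher Z=23 is smaller); Ti^4+ < Sc^3+ (both 18 e⁻, Z=22>21); Sc^3+ < Ca^2+ (both 18 e⁻, Z=21>20); Ca^2+ < Ba^2+ (same group, period 4 vs 6).

Ba^2+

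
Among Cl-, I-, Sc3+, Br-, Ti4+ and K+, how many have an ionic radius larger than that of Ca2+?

Tabulating Z and e⁻: Ti4+ (Z=22, 18 e⁻), Sc3+ (Z=21, 18 e⁻), Ca2+ (Z=20, 18 e⁻), K+ (Z=19, 18 e⁻), Cl- (Z=17, 18 e⁻), Br- (Z=35, 36 e⁻), I- (Z=53, 54 e⁻). Ti4+ < Sc3+ (both 18 e⁻, Z=22>21); Sc3+ < Ca2+ (both 18 e⁻, Z=21>20); Ca2+ < K+ (both 18 e⁻, Z=20>19); K+ < Cl- (both 18 e⁻, Z=19>17); Cl- < Br- (same group, 1 shell fewer); Br- < I- (same group, 1 shell fewer).
Ordering all of them (including Ca2+) by radius gives Ti4+ < Sc3+ < Ca2+ < K+ < Cl- < Br- < I-. Count: 4.

4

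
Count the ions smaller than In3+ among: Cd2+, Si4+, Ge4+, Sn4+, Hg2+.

Work out protons and electrons: Si4+: 10 e⁻, Z=14, Ge4+: 28 e⁻, Z=32, Sn4+: 46 e⁻, Z=50, In3+: 46 e⁻, Z=49, Cd2+: 46 e⁻, Z=48, Hg2+: 78 e⁻, Z=80. Si4+ < Ge4+ (same group, period 3 vs 4); Ge4+ < Sn4+ (same group, 1 shell fewer); Sn4+ < In3+ (isoelectronic, higher Z=50 is smaller); In3+ < Cd2+ (isoelectronic, higher Z=49 is smaller); Cd2+ < Hg2+ (same group, period 5 vs 6).
Ordering all of them (including In3+) by radius gives Si4+ < Ge4+ < Sn4+ < In3+ < Cd2+ < Hg2+. Count: 3.

3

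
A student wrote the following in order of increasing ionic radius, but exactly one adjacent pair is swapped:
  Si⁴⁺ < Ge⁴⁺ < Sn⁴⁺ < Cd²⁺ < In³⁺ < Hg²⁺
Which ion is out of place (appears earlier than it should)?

The pair Cd²⁺, In³⁺ is the wrong way round — In³⁺ and Cd²⁺ share 46 electrons; the higher nuclear charge on In (Z=49) contracts it more, so In³⁺ < Cd²⁺. All other adjacent pairs agree with periodic trends, so Cd²⁺ is the misplaced ion.

Cd²⁺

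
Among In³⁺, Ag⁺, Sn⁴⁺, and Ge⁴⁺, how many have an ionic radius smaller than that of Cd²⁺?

3

Work out protons and electrons: Ge⁴⁺: 28 e⁻, Z=32, Sn⁴⁺: 46 e⁻, Z=50, In³⁺: 46 e⁻, Z=49, Cd²⁺: 46 e⁻, Z=48, Ag⁺: 46 e⁻, Z=47. Ge⁴⁺ < Sn⁴⁺ (same group, 1 shell fewer); Sn⁴⁺ < In³⁺ (both 46 e⁻, Z=50>49); In³⁺ < Cd²⁺ (both 46 e⁻, Z=49>48); Cd²⁺ < Ag⁺ (isoelectronic, higher Z=48 is smaller).
Placing each against Cd²⁺: smaller — Ge⁴⁺, Sn⁴⁺, In³⁺; larger — Ag⁺. Count: 3.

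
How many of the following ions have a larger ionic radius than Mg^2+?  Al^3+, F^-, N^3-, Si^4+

2

Isoelectronic series (10 e⁻ each). Size is set by nuclear charge: more protons means a smaller ion. Si^4+ (Z=14), Al^3+ (Z=13), Mg^2+ (Z=12), F^- (Z=9), N^3- (Z=7).
Ordering all of them (including Mg^2+) by radius gives Si^4+ < Al^3+ < Mg^2+ < F^- < N^3-. Count: 2.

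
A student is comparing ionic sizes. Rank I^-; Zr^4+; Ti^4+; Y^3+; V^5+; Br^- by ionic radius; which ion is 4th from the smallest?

Work out protons and electrons: V^5+ has 18 e⁻ (Z=23), Ti^4+ has 18 e⁻ (Z=22), Zr^4+ has 36 e⁻ (Z=40), Y^3+ has 36 e⁻ (Z=39), Br^- has 36 e⁻ (Z=35), I^- has 54 e⁻ (Z=53). V^5+ < Ti^4+ (isoelectronic, higher Z=23 is smaller); Ti^4+ < Zr^4+ (same group, 1 shell fewer); Zr^4+ < Y^3+ (both 36 e⁻, Z=40>39); Y^3+ < Br^- (both 36 e⁻, Z=39>35); Br^- < I^- (same group, period 4 vs 5).
Ordering: V^5+ < Ti^4+ < Zr^4+ < Y^3+ < Br^- < I^-. The 4th smallest is Y^3+.

Y^3+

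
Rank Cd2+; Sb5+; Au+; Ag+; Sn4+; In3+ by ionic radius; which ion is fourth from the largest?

First list Z and electron count for each: Sb5+ has 46 e⁻ (Z=51), Sn4+ has 46 e⁻ (Z=50), In3+ has 46 e⁻ (Z=49), Cd2+ has 46 e⁻ (Z=48), Ag+ has 46 e⁻ (Z=47), Au+ has 78 e⁻ (Z=79). Sb5+ < Sn4+ (both 46 e⁻, Z=51>50); Sn4+ < In3+ (isoelectronic, higher Z=50 is smaller); In3+ < Cd2+ (isoelectronic, higher Z=49 is smaller); Cd2+ < Ag+ (both 46 e⁻, Z=48>47); Ag+ < Au+ (same group, 1 shell fewer).
Ordering: Sb5+ < Sn4+ < In3+ < Cd2+ < Ag+ < Au+. The fourth largest is In3+.

In3+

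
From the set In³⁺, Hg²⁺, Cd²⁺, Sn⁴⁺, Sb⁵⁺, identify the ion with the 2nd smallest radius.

Work out protons and electrons: Sb⁵⁺: 46 e⁻, Z=51, Sn⁴⁺: 46 e⁻, Z=50, In³⁺: 46 e⁻, Z=49, Cd²⁺: 46 e⁻, Z=48, Hg²⁺: 78 e⁻, Z=80. Sb⁵⁺ < Sn⁴⁺ (isoelectronic, higher Z=51 is smaller); Sn⁴⁺ < In³⁺ (both 46 e⁻, Z=50>49); In³⁺ < Cd²⁺ (both 46 e⁻, Z=49>48); Cd²⁺ < Hg²⁺ (same group, period 5 vs 6).
That gives Sb⁵⁺ < Sn⁴⁺ < In³⁺ < Cd²⁺ < Hg²⁺. From the smallest end, number 2 is Sn⁴⁺.

Sn⁴⁺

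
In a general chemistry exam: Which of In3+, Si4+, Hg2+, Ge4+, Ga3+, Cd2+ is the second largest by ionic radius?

Cd2+

First list Z and electron count for each: Si4+: 10 e⁻, Z=14, Ge4+: 28 e⁻, Z=32, Ga3+: 28 e⁻, Z=31, In3+: 46 e⁻, Z=49, Cd2+: 46 e⁻, Z=48, Hg2+: 78 e⁻, Z=80. Si4+ < Ge4+ (same group, period 3 vs 4); Ge4+ < Ga3+ (both 28 e⁻, Z=32>31); Ga3+ < In3+ (same group, period 4 vs 5); In3+ < Cd2+ (isoelectronic, higher Z=49 is smaller); Cd2+ < Hg2+ (same group, 1 shell fewer).
That gives Si4+ < Ge4+ < Ga3+ < In3+ < Cd2+ < Hg2+. From the largest end, number 2 is Cd2+.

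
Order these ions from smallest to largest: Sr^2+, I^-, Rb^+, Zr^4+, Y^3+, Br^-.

Zr^4+ < Y^3+ < Sr^2+ < Rb^+ < Br^- < I^-

Tabulating Z and e⁻: Zr^4+: 36 e⁻, Z=40, Y^3+: 36 e⁻, Z=39, Sr^2+: 36 e⁻, Z=38, Rb^+: 36 e⁻, Z=37, Br^-: 36 e⁻, Z=35, I^-: 54 e⁻, Z=53. Zr^4+ < Y^3+ (isoelectronic, higher Z=40 is smaller); Y^3+ < Sr^2+ (both 36 e⁻, Z=39>38); Sr^2+ < Rb^+ (isoelectronic, higher Z=38 is smaller); Rb^+ < Br^- (isoelectronic, higher Z=37 is smaller); Br^- < I^- (same group, period 4 vs 5).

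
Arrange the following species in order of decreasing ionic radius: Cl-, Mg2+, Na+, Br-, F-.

Br- > Cl- > F- > Na+ > Mg2+

Work out protons and electrons: Mg2+ (Z=12, 10 e⁻), Na+ (Z=11, 10 e⁻), F- (Z=9, 10 e⁻), Cl- (Z=17, 18 e⁻), Br- (Z=35, 36 e⁻). Mg2+ < Na+ (both 10 e⁻, Z=12>11); Na+ < F- (both 10 e⁻, Z=11>9); F- < Cl- (same group, period 2 vs 3); Cl- < Br- (same group, 1 shell fewer).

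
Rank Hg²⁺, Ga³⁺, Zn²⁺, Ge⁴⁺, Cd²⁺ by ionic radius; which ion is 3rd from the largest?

Zn²⁺

Electron counts and nuclear charges: Ge⁴⁺: 28 e⁻, Z=32, Ga³⁺: 28 e⁻, Z=31, Zn²⁺: 28 e⁻, Z=30, Cd²⁺: 46 e⁻, Z=48, Hg²⁺: 78 e⁻, Z=80. Ge⁴⁺ < Ga³⁺ (both 28 e⁻, Z=32>31); Ga³⁺ < Zn²⁺ (both 28 e⁻, Z=31>30); Zn²⁺ < Cd²⁺ (same group, 1 shell fewer); Cd²⁺ < Hg²⁺ (same group, 1 shell fewer).
Ordering: Ge⁴⁺ < Ga³⁺ < Zn²⁺ < Cd²⁺ < Hg²⁺. The 3rd largest is Zn²⁺.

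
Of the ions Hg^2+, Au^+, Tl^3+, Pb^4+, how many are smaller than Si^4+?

Electron counts and nuclear charges: Si^4+ has 10 e⁻ (Z=14), Pb^4+ has 78 e⁻ (Z=82), Tl^3+ has 78 e⁻ (Z=81), Hg^2+ has 78 e⁻ (Z=80), Au^+ has 78 e⁻ (Z=79). Si^4+ < Pb^4+ (same group, 3 shells fewer); Pb^4+ < Tl^3+ (both 78 e⁻, Z=82>81); Tl^3+ < Hg^2+ (both 78 e⁻, Z=81>80); Hg^2+ < Au^+ (both 78 e⁻, Z=80>79).
Overall: Si^4+ < Pb^4+ < Tl^3+ < Hg^2+ < Au^+. Si^4+ has 0 below it and 4 above. So 0 are smaller.

0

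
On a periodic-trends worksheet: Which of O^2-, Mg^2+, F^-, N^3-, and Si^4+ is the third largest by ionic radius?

F^-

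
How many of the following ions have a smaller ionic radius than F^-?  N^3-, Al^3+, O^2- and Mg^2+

2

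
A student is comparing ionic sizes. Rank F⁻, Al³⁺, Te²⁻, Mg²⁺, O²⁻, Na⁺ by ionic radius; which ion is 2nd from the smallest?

Tabulating Z and e⁻: Al³⁺ (Z=13, 10 e⁻), Mg²⁺ (Z=12, 10 e⁻), Na⁺ (Z=11, 10 e⁻), F⁻ (Z=9, 10 e⁻), O²⁻ (Z=8, 10 e⁻), Te²⁻ (Z=52, 54 e⁻). Al³⁺ < Mg²⁺ (isoelectronic, higher Z=13 is smaller); Mg²⁺ < Na⁺ (isoelectronic, higher Z=12 is smaller); Na⁺ < F⁻ (both 10 e⁻, Z=11>9); F⁻ < O²⁻ (both 10 e⁻, Z=9>8); O²⁻ < Te²⁻ (same group, period 2 vs 5).
So the order is Al³⁺ < Mg²⁺ < Na⁺ < F⁻ < O²⁻ < Te²⁻; the 2nd-smallest ion is Mg²⁺.

Mg²⁺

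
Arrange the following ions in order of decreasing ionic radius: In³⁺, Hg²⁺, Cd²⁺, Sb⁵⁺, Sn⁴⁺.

Work out protons and electrons: Sb⁵⁺ has 46 e⁻ (Z=51), Sn⁴⁺ has 46 e⁻ (Z=50), In³⁺ has 46 e⁻ (Z=49), Cd²⁺ has 46 e⁻ (Z=48), Hg²⁺ has 78 e⁻ (Z=80). Sb⁵⁺ < Sn⁴⁺ (both 46 e⁻, Z=51>50); Sn⁴⁺ < In³⁺ (isoelectronic, higher Z=50 is smaller); In³⁺ < Cd²⁺ (isoelectronic, higher Z=49 is smaller); Cd²⁺ < Hg²⁺ (same group, period 5 vs 6).

Hg²⁺ > Cd²⁺ > In³⁺ > Sn⁴⁺ > Sb⁵⁺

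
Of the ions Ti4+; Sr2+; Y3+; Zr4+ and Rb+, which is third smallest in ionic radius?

Y3+

Ti4+ has 18 e⁻ (Z=22), Zr4+ has 36 e⁻ (Z=40), Y3+ has 36 e⁻ (Z=39), Sr2+ has 36 e⁻ (Z=38), Rb+ has 36 e⁻ (Z=37). Ti4+ < Zr4+ (same group, period 4 vs 5); Zr4+ < Y3+ (isoelectronic, higher Z=40 is smaller); Y3+ < Sr2+ (both 36 e⁻, Z=39>38); Sr2+ < Rb+ (both 36 e⁻, Z=38>37).
Ordering: Ti4+ < Zr4+ < Y3+ < Sr2+ < Rb+. The third smallest is Y3+.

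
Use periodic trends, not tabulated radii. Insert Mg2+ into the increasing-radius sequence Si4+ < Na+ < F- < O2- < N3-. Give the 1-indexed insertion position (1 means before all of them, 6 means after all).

Isoelectronic series (10 e⁻ each). Size is set by nuclear charge: more protons means a smaller ion. Si4+ (Z=14), Mg2+ (Z=12), Na+ (Z=11), F- (Z=9), O2- (Z=8), N3- (Z=7).
Putting Mg2+ in gives Si4+ < Mg2+ < Na+ < F- < O2- < N3-; it lands at slot 2.

2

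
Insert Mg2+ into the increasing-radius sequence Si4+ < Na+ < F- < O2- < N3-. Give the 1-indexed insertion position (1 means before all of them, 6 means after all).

2

All of these have 10 electrons (isoelectronic). With the same electron cloud, the ion with the most protons pulls it in tightest. Nuclear charges: Si4+ (Z=14), Mg2+ (Z=12), Na+ (Z=11), F- (Z=9), O2- (Z=8), N3- (Z=7). Highest Z is smallest.
Merged order: Si4+ < Mg2+ < Na+ < F- < O2- < N3- — Mg2+ is number 2.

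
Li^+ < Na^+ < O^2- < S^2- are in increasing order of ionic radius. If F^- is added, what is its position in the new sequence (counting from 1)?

Electron counts and nuclear charges: Li^+ has 2 e⁻ (Z=3), Na^+ has 10 e⁻ (Z=11), F^- has 10 e⁻ (Z=9), O^2- has 10 e⁻ (Z=8), S^2- has 18 e⁻ (Z=16). Li^+ < Na^+ (same group, 1 shell fewer); Na^+ < F^- (isoelectronic, higher Z=11 is smaller); F^- < O^2- (isoelectronic, higher Z=9 is smaller); O^2- < S^2- (same group, 1 shell fewer).
The complete sequence is Li^+ < Na^+ < F^- < O^2- < S^2-. F^- sits at position 3.

3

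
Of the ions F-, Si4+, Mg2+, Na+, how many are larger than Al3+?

Each ion has 10 electrons. The ranking follows nuclear charge in reverse — greater Z gives a smaller radius. Si4+ (Z=14), Al3+ (Z=13), Mg2+ (Z=12), Na+ (Z=11), F- (Z=9).
Relative to Al3+, the ions that are larger are Mg2+, Na+, F-. Count: 3.

3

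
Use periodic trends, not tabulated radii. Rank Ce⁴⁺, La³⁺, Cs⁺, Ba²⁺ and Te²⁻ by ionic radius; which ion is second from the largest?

Cs⁺

Each ion has 54 electrons. The ranking follows nuclear charge in reverse — greater Z gives a smaller radius. Ce⁴⁺ (Z=58), La³⁺ (Z=57), Ba²⁺ (Z=56), Cs⁺ (Z=55), Te²⁻ (Z=52).
Full ascending order: Ce⁴⁺ < La³⁺ < Ba²⁺ < Cs⁺ < Te²⁻. Counting from the largest, position 2 is Cs⁺.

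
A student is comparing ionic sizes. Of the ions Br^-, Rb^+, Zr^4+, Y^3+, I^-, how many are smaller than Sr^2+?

2

Electron counts and nuclear charges: Zr^4+ has 36 e⁻ (Z=40), Y^3+ has 36 e⁻ (Z=39), Sr^2+ has 36 e⁻ (Z=38), Rb^+ has 36 e⁻ (Z=37), Br^- has 36 e⁻ (Z=35), I^- has 54 e⁻ (Z=53). Zr^4+ < Y^3+ (both 36 e⁻, Z=40>39); Y^3+ < Sr^2+ (isoelectronic, higher Z=39 is smaller); Sr^2+ < Rb^+ (both 36 e⁻, Z=38>37); Rb^+ < Br^- (both 36 e⁻, Z=37>35); Br^- < I^- (same group, period 4 vs 5).
Ordering all of them (including Sr^2+) by radius gives Zr^4+ < Y^3+ < Sr^2+ < Rb^+ < Br^- < I^-. That's 2.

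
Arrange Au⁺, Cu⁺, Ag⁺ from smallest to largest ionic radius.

Cu⁺ < Ag⁺ < Au⁺

These ions sit in one column with identical charge. Each step down the periodic table adds a principal shell, increasing the radius.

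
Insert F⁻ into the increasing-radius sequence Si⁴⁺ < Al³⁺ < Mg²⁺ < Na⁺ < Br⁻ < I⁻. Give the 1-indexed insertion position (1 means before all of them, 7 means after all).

5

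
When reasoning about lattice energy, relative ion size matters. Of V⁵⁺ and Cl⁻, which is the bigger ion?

Cl⁻

Each ion has 18 electrons. The ranking follows nuclear charge in reverse — greater Z gives a smaller radius. V⁵⁺ (Z=23), Cl⁻ (Z=17).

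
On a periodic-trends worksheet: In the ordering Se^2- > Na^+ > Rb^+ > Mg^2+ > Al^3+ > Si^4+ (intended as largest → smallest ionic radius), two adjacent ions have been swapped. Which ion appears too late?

Scanning neighbour by neighbour, only Na^+/Rb^+ violates a trend: Na^+ and Rb^+ are in one column with the same charge; the lighter period-3 ion has 2 fewer shells and is smaller. That makes Rb^+ the one sitting a position late relative to where it belongs.

Rb^+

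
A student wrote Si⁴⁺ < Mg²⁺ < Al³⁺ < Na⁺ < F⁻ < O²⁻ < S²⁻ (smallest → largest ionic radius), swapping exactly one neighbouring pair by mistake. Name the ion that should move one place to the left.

The pair Mg²⁺, Al³⁺ is the wrong way round — both have 10 electrons but Z(Al)=13 > Z(Mg)=12, so Al³⁺ should be the smaller of the two. All other adjacent pairs agree with periodic trends, so Al³⁺ is the misplaced ion.

Al³⁺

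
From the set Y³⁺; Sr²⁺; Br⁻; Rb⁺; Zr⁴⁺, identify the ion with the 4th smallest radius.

Isoelectronic series (36 e⁻ each). Size is set by nuclear charge: more protons means a smaller ion. Zr⁴⁺ (Z=40), Y³⁺ (Z=39), Sr²⁺ (Z=38), Rb⁺ (Z=37), Br⁻ (Z=35).
Full ascending order: Zr⁴⁺ < Y³⁺ < Sr²⁺ < Rb⁺ < Br⁻. Counting from the smallest, position 4 is Rb⁺.

Rb⁺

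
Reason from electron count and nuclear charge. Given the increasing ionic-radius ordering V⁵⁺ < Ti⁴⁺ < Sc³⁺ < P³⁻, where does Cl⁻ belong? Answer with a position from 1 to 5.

4

Isoelectronic series (18 e⁻ each). Size is set by nuclear charge: more protons means a smaller ion. V⁵⁺ (Z=23), Ti⁴⁺ (Z=22), Sc³⁺ (Z=21), Cl⁻ (Z=17), P³⁻ (Z=15).
The complete sequence is V⁵⁺ < Ti⁴⁺ < Sc³⁺ < Cl⁻ < P³⁻. Cl⁻ sits at position 4.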